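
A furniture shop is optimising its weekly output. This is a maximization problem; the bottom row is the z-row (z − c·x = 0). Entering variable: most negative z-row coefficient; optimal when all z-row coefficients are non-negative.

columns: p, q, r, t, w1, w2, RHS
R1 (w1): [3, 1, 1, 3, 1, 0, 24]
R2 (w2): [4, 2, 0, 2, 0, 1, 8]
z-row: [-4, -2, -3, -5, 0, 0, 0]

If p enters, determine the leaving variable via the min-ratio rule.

Column p entries and ratios — w1: 24/3 = 8; w2: 8/4 = 2.
Smallest ratio is 2 in the row of w2, so w2 leaves.

w2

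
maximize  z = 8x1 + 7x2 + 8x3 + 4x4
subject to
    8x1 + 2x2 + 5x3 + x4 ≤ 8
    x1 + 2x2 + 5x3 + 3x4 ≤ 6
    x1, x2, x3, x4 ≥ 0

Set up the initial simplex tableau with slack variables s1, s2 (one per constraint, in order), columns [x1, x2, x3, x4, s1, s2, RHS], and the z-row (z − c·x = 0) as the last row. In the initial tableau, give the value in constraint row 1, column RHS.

8

The RHS of constraint 1 is b_1 = 8.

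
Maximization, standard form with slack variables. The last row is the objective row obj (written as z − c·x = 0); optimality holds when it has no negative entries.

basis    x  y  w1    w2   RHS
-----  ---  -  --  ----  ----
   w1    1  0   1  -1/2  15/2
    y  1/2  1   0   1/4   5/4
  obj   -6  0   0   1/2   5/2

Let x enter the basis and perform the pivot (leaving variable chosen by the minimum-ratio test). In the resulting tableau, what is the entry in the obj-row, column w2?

7/2

Ratio test on column x — row 1: (15/2)/1 = 15/2; row 2: (5/4)/(1/2) = 5/2. Minimum is 5/2 at row 2 (y leaves); pivot element 1/2.
Divide row 2 by 1/2; eliminate column x from the other rows.
obj-row update in column w2: 1/2 − (-6)·(1/2) = 7/2.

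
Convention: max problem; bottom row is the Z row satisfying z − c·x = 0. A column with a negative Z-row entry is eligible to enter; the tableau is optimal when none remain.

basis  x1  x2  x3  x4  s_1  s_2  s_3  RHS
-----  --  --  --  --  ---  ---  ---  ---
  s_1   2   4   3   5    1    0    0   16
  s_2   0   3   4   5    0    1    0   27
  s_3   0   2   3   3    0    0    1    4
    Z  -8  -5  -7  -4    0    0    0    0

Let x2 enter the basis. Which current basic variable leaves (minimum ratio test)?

Column x2 entries and ratios — s_1: 16/4 = 4; s_2: 27/3 = 9; s_3: 4/2 = 2.
Smallest ratio is 2 in the row of s_3, so s_3 leaves.

s_3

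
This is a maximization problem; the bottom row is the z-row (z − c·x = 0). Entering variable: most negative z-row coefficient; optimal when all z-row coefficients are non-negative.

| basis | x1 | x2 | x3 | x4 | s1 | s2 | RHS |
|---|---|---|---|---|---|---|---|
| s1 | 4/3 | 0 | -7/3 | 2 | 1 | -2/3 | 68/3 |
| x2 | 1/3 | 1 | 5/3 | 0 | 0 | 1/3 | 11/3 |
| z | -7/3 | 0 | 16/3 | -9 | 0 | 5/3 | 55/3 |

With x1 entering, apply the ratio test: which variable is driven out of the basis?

Column x1 entries and ratios — s1: (68/3)/(4/3) = 17; x2: (11/3)/(1/3) = 11.
Smallest ratio is 11 in the row of x2, so x2 leaves.

x2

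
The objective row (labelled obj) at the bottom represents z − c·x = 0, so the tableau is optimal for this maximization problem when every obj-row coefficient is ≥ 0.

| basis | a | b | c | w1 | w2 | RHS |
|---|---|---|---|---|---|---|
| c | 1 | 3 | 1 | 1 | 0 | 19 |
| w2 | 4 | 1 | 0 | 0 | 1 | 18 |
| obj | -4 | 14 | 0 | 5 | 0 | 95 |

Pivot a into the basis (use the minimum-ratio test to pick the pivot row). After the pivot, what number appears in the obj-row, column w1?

Ratio test on column a — row 1: 19/1 = 19; row 2: 18/4 = 9/2. Minimum is 9/2 at row 2 (w2 leaves); pivot element 4.
Divide row 2 by 4; eliminate column a from the other rows.
obj-row update in column w1: 5 − (-4)·0 = 5.

5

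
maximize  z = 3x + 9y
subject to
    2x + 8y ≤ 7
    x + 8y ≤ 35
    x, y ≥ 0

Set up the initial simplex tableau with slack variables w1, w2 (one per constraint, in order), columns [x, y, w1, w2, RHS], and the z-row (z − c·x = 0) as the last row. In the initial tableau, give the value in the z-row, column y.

The z-row carries the negated objective coefficients: the y entry is -9.

-9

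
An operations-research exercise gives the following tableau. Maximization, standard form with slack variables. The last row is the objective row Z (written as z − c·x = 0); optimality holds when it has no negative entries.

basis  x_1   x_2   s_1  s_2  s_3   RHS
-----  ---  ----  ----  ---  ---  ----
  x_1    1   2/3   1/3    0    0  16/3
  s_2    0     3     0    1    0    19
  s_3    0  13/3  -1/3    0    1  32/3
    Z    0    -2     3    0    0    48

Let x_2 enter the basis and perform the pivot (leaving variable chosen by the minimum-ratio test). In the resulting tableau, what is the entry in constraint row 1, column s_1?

5/13

Ratio test on column x_2 — row 1: (16/3)/(2/3) = 8; row 2: 19/3 = 19/3; row 3: (32/3)/(13/3) = 32/13. Minimum is 32/13 at row 3 (s_3 leaves); pivot element 13/3.
Divide row 3 by 13/3; eliminate column x_2 from the other rows.
Row 1 update in column s_1: 1/3 − (2/3)·(-1/13) = 5/13.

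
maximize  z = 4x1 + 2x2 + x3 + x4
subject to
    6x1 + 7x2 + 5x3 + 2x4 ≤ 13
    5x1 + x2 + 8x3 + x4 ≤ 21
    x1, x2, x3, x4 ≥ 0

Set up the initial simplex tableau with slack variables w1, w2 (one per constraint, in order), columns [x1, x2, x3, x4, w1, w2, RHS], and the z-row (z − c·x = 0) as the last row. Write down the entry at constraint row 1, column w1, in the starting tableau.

Slack w1 belongs to constraint 1; its column is the unit vector e_1, so the entry in row 1 is 1.

1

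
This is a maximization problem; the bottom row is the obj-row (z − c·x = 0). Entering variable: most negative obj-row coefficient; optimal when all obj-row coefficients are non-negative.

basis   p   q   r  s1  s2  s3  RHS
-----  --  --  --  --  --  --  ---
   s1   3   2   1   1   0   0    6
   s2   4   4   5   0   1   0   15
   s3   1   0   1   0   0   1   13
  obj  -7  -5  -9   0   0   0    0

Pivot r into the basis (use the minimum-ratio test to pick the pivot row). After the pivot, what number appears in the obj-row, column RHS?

27

Ratio test on column r — row 1: 6/1 = 6; row 2: 15/5 = 3; row 3: 13/1 = 13. Minimum is 3 at row 2 (s2 leaves); pivot element 5.
Divide row 2 by 5; eliminate column r from the other rows.
obj-row update in column RHS: 0 − (-9)·3 = 27.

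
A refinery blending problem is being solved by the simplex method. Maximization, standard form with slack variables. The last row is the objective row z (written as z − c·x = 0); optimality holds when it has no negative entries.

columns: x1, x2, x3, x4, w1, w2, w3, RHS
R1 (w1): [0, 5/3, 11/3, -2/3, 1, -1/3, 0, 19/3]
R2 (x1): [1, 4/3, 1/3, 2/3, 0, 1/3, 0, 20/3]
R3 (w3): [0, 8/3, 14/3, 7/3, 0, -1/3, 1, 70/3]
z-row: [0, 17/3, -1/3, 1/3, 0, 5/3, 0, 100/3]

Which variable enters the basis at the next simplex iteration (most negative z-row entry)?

x3

Negative z-row entries: x3: -1/3.
The most negative is -1/3 in column x3, so x3 enters.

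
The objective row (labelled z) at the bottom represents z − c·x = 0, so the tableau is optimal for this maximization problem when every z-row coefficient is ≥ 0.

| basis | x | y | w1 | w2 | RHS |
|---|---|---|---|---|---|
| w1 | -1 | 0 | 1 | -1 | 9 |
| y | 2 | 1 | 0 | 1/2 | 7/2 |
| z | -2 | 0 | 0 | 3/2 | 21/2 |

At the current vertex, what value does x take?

x is not in the basis, so in the current basic feasible solution x = 0.

0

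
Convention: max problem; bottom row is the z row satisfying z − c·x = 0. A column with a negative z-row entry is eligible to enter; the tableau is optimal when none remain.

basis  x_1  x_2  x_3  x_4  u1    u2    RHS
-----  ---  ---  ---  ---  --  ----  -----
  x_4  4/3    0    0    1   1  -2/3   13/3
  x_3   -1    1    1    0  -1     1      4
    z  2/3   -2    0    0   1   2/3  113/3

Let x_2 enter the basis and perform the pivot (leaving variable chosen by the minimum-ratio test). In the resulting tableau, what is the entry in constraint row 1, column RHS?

13/3

Ratio test on column x_2 — row 1: entry 0 ≤ 0; row 2: 4/1 = 4. Minimum is 4 at row 2 (x_3 leaves); pivot element 1.
Divide row 2 by 1; eliminate column x_2 from the other rows.
Row 1 update in column RHS: 13/3 − 0·4 = 13/3.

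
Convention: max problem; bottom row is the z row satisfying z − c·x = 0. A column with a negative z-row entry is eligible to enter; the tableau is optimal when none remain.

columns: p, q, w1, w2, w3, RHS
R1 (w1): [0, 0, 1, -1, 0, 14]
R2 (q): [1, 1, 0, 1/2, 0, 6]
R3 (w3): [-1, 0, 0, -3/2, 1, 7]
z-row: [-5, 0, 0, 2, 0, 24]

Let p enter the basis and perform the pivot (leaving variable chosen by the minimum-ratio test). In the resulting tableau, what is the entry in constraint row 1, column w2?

Ratio test on column p — row 1: entry 0 ≤ 0; row 2: 6/1 = 6; row 3: entry -1 ≤ 0. Minimum is 6 at row 2 (q leaves); pivot element 1.
Divide row 2 by 1; eliminate column p from the other rows.
Row 1 update in column w2: -1 − 0·(1/2) = -1.

-1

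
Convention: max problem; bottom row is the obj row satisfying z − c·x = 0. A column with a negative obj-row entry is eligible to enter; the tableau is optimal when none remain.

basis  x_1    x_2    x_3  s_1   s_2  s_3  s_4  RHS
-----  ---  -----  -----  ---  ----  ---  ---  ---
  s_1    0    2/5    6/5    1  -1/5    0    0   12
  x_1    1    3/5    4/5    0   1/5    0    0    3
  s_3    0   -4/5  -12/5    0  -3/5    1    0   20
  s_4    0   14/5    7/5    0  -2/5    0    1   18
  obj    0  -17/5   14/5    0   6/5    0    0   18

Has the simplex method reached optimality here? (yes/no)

The obj-row has a negative entry -17/5 in column x_2, so it is not optimal.

no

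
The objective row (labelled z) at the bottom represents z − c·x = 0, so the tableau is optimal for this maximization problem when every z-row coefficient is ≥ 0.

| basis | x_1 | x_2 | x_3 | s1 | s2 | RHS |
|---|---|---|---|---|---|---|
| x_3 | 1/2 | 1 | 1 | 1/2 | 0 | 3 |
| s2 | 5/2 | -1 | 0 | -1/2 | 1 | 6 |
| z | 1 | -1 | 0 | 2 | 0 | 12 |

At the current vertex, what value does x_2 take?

x_2 is not in the basis, so in the current basic feasible solution x_2 = 0.

0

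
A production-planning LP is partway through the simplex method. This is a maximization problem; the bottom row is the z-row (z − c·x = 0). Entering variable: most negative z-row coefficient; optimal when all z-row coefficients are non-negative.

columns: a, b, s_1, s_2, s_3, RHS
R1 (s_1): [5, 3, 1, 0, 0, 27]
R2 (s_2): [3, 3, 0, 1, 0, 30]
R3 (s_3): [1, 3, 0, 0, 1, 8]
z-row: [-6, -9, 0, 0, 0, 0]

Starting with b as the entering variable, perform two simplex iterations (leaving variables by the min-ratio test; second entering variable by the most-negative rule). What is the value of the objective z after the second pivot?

Ratio test on column b — row 1: 27/3 = 9; row 2: 30/3 = 10; row 3: 8/3 = 8/3. Minimum is 8/3 at row 3 (s_3 leaves); pivot element 3.
Pivot on row 3; the z-row RHS becomes 0 − (-9)·(8/3) = 24.
Next entering variable (most negative z-row entry -3): a.
Ratio test on column a — row 1: 19/4 = 19/4; row 2: 22/2 = 11; row 3: (8/3)/(1/3) = 8. Minimum is 19/4 at row 1 (s_1 leaves); pivot element 4.
After the second pivot the z-row RHS is 24 − (-3)·(19/4) = 153/4.

153/4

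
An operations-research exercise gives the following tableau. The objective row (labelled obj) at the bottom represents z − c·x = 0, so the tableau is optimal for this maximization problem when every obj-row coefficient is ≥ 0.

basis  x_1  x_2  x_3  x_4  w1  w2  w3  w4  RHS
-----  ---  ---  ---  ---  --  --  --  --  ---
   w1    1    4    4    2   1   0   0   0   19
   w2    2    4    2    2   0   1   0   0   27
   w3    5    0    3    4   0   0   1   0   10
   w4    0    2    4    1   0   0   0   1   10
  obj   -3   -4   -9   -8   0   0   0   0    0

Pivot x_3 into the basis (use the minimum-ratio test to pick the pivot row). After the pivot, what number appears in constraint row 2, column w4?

Ratio test on column x_3 — row 1: 19/4 = 19/4; row 2: 27/2 = 27/2; row 3: 10/3 = 10/3; row 4: 10/4 = 5/2. Minimum is 5/2 at row 4 (w4 leaves); pivot element 4.
Divide row 4 by 4; eliminate column x_3 from the other rows.
Row 2 update in column w4: 0 − 2·(1/4) = -1/2.

-1/2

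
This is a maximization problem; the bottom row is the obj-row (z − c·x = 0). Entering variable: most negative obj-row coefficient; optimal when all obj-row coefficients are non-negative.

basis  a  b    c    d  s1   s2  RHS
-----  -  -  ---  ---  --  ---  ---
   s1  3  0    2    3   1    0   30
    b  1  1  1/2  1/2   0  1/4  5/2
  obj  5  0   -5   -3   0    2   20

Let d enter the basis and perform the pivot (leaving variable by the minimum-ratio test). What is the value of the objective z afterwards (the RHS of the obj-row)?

Ratio test on column d — row 1: 30/3 = 10; row 2: (5/2)/(1/2) = 5. Minimum is 5 at row 2 (b leaves); pivot element 1/2.
Pivot on row 2; the obj-row RHS becomes 20 − (-3)·5 = 35.

35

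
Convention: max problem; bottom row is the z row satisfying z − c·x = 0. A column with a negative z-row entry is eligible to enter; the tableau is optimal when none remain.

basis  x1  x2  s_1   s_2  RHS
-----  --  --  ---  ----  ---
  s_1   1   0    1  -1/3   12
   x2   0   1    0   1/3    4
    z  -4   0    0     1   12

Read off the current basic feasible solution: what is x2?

4

x2 is basic (row 2); its value is the RHS of that row, 4.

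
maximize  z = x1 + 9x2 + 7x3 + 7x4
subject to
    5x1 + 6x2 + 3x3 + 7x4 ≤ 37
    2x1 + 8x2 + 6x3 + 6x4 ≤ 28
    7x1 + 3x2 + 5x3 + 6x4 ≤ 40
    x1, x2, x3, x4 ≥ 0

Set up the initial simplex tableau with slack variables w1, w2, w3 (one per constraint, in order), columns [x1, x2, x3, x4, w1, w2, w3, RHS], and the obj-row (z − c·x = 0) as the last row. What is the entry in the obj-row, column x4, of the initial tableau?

The obj-row carries the negated objective coefficients: the x4 entry is -7.

-7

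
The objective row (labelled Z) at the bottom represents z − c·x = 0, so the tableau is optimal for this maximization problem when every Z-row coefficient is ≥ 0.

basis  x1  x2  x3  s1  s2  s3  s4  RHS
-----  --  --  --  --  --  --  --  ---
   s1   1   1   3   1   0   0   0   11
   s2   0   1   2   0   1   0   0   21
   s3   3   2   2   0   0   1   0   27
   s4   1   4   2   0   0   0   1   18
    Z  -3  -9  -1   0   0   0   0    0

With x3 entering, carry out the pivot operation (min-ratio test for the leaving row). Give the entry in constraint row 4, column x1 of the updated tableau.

1/3

Ratio test on column x3 — row 1: 11/3 = 11/3; row 2: 21/2 = 21/2; row 3: 27/2 = 27/2; row 4: 18/2 = 9. Minimum is 11/3 at row 1 (s1 leaves); pivot element 3.
Divide row 1 by 3; eliminate column x3 from the other rows.
Row 4 update in column x1: 1 − 2·(1/3) = 1/3.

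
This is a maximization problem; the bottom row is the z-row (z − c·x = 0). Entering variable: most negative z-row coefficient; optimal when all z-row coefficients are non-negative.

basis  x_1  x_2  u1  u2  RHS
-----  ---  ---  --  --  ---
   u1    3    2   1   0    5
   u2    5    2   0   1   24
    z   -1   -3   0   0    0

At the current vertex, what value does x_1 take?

0

x_1 is not in the basis, so in the current basic feasible solution x_1 = 0.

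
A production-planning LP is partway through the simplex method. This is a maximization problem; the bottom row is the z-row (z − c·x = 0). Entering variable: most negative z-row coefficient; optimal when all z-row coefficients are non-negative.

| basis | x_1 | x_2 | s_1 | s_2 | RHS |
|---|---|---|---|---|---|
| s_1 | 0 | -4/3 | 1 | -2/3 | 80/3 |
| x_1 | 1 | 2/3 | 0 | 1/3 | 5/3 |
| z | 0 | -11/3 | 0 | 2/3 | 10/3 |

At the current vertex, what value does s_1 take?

80/3

s_1 is basic (row 1); its value is the RHS of that row, 80/3.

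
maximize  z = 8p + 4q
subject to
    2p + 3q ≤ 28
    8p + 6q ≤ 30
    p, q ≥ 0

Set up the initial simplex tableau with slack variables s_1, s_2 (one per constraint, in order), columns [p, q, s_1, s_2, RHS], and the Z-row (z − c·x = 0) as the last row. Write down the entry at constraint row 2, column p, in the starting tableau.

8

Constraint 2 has coefficient 8 on p.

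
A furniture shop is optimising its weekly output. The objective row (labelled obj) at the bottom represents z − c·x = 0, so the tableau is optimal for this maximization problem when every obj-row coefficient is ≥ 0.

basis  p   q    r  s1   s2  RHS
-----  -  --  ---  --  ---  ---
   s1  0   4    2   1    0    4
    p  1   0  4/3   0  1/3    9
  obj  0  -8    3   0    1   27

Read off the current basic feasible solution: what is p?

p is basic (row 2); its value is the RHS of that row, 9.

9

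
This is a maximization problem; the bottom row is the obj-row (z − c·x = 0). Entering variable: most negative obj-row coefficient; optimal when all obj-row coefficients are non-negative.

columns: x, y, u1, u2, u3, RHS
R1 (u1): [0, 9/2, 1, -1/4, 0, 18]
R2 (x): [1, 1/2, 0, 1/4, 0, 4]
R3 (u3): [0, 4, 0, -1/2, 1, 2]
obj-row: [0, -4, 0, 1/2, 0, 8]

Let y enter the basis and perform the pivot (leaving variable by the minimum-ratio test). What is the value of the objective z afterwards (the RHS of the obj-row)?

Ratio test on column y — row 1: 18/(9/2) = 4; row 2: 4/(1/2) = 8; row 3: 2/4 = 1/2. Minimum is 1/2 at row 3 (u3 leaves); pivot element 4.
Pivot on row 3; the obj-row RHS becomes 8 − (-4)·(1/2) = 10.

10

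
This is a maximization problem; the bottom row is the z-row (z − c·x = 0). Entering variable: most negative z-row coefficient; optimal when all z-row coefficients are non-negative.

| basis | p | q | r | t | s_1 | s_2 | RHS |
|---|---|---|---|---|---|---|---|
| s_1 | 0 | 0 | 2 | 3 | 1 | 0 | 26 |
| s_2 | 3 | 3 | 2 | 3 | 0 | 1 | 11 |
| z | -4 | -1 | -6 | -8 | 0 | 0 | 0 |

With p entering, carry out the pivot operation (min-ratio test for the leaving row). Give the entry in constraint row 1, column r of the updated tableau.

2

Ratio test on column p — row 1: entry 0 ≤ 0; row 2: 11/3 = 11/3. Minimum is 11/3 at row 2 (s_2 leaves); pivot element 3.
Divide row 2 by 3; eliminate column p from the other rows.
Row 1 update in column r: 2 − 0·(2/3) = 2.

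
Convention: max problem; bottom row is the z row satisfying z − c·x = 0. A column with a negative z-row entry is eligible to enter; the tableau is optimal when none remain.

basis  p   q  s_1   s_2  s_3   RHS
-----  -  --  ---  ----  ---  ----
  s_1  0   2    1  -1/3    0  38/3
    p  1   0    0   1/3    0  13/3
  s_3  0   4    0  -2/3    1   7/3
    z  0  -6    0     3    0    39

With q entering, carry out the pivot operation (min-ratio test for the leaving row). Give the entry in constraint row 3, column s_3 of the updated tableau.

Ratio test on column q — row 1: (38/3)/2 = 19/3; row 2: entry 0 ≤ 0; row 3: (7/3)/4 = 7/12. Minimum is 7/12 at row 3 (s_3 leaves); pivot element 4.
Divide row 3 by 4; eliminate column q from the other rows.
In the new row 3, the s_3 entry is the old entry divided by the pivot: 1/4 = 1/4.

1/4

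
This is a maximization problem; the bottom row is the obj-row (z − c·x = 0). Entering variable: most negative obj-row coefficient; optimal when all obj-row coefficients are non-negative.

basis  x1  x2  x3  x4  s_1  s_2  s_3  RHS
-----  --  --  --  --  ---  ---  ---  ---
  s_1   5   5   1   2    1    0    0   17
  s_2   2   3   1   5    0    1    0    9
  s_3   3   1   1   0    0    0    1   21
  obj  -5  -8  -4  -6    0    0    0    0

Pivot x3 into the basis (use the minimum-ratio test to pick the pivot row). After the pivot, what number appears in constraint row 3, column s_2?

-1

Ratio test on column x3 — row 1: 17/1 = 17; row 2: 9/1 = 9; row 3: 21/1 = 21. Minimum is 9 at row 2 (s_2 leaves); pivot element 1.
Divide row 2 by 1; eliminate column x3 from the other rows.
Row 3 update in column s_2: 0 − 1·1 = -1.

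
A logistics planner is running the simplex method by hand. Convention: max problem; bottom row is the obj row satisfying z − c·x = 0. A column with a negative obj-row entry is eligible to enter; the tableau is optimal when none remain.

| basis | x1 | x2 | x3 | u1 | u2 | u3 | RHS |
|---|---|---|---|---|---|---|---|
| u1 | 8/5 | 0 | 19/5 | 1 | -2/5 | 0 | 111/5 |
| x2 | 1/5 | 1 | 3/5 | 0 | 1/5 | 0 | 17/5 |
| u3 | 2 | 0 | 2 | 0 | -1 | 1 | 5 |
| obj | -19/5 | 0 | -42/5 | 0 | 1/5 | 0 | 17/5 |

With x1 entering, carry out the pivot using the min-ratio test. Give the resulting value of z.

129/10

Ratio test on column x1 — row 1: (111/5)/(8/5) = 111/8; row 2: (17/5)/(1/5) = 17; row 3: 5/2 = 5/2. Minimum is 5/2 at row 3 (u3 leaves); pivot element 2.
Pivot on row 3; the obj-row RHS becomes 17/5 − (-19/5)·(5/2) = 129/10.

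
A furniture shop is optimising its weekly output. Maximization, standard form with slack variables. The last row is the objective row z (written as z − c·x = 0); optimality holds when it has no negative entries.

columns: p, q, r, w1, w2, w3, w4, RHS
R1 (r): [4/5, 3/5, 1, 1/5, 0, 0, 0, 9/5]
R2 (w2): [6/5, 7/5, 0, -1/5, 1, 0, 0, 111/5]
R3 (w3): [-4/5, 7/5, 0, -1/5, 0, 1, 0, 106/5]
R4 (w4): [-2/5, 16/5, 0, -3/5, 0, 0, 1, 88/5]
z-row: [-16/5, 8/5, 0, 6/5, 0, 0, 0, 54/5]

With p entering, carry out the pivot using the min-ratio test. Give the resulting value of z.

Ratio test on column p — row 1: (9/5)/(4/5) = 9/4; row 2: (111/5)/(6/5) = 37/2; row 3: entry -4/5 ≤ 0; row 4: entry -2/5 ≤ 0. Minimum is 9/4 at row 1 (r leaves); pivot element 4/5.
Pivot on row 1; the z-row RHS becomes 54/5 − (-16/5)·(9/4) = 18.

18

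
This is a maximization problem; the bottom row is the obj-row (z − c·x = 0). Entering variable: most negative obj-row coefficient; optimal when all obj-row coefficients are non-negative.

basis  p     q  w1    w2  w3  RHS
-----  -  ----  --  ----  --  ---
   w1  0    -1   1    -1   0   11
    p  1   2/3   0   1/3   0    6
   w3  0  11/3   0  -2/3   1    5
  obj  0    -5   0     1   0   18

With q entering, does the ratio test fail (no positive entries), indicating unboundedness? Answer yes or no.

no

Column q has positive entries in row(s) 2, 3, so the ratio test bounds it — not unbounded.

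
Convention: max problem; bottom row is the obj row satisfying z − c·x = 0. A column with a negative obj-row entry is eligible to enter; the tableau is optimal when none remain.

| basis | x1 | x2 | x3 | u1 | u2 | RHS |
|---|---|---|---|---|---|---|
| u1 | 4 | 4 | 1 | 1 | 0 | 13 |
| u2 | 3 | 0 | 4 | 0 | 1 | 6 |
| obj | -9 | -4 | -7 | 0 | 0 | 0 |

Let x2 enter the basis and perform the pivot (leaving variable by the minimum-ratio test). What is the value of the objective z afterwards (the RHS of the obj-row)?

Ratio test on column x2 — row 1: 13/4 = 13/4; row 2: entry 0 ≤ 0. Minimum is 13/4 at row 1 (u1 leaves); pivot element 4.
Pivot on row 1; the obj-row RHS becomes 0 − (-4)·(13/4) = 13.

13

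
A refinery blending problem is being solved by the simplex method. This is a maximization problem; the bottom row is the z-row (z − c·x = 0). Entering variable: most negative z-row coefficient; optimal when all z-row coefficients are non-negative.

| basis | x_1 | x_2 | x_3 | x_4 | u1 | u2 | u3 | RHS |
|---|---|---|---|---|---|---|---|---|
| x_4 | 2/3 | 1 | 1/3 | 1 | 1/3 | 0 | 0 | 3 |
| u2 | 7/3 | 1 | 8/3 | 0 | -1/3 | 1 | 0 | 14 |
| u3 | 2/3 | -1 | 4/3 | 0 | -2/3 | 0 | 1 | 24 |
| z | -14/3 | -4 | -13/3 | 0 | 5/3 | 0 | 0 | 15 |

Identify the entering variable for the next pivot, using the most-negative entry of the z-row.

x_1

Negative z-row entries: x_1: -14/3, x_2: -4, x_3: -13/3.
The most negative is -14/3 in column x_1, so x_1 enters.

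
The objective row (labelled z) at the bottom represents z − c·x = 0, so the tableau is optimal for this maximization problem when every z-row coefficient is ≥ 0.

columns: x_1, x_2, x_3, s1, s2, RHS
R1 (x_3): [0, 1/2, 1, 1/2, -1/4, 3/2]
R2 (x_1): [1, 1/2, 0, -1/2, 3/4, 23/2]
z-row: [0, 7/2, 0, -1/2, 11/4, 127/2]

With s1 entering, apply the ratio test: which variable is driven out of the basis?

Column s1 entries and ratios — x_3: (3/2)/(1/2) = 3; x_1: -1/2 ≤ 0, skip.
Smallest ratio is 3 in the row of x_3, so x_3 leaves.

x_3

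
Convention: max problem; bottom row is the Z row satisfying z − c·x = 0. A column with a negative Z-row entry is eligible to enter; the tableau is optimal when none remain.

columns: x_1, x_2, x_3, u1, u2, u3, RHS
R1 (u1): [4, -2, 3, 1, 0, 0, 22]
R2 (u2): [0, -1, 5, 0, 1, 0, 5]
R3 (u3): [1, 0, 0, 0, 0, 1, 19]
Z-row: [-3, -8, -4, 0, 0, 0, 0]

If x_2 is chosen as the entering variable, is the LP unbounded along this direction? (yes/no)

yes

Every constraint-row entry in column x_2 is ≤ 0, so increasing x_2 is unbounded.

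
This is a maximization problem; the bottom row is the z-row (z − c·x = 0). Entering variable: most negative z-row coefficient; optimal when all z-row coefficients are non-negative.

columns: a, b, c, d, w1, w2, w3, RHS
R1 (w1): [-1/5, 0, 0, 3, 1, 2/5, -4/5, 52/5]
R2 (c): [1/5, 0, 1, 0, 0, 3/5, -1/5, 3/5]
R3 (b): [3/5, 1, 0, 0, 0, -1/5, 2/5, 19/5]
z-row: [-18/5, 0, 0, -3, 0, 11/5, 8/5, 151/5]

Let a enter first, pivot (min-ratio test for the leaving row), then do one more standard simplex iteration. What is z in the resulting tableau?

52

Ratio test on column a — row 1: entry -1/5 ≤ 0; row 2: (3/5)/(1/5) = 3; row 3: (19/5)/(3/5) = 19/3. Minimum is 3 at row 2 (c leaves); pivot element 1/5.
Pivot on row 2; the z-row RHS becomes 151/5 − (-18/5)·3 = 41.
Next entering variable (most negative z-row entry -3): d.
Ratio test on column d — row 1: 11/3 = 11/3; row 2: entry 0 ≤ 0; row 3: entry 0 ≤ 0. Minimum is 11/3 at row 1 (w1 leaves); pivot element 3.
After the second pivot the z-row RHS is 41 − (-3)·(11/3) = 52.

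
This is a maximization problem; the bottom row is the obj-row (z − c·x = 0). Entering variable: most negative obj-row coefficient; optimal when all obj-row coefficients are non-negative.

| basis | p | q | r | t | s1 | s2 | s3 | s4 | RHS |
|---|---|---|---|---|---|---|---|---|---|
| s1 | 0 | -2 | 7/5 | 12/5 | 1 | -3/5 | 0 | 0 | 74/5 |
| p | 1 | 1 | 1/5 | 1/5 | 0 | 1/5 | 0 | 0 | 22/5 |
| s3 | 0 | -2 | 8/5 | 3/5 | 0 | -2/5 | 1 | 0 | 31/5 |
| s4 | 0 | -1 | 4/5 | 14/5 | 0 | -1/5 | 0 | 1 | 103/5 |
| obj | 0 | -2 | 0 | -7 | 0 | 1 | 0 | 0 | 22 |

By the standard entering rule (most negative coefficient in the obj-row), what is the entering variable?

t

Negative obj-row entries: q: -2, t: -7.
The most negative is -7 in column t, so t enters.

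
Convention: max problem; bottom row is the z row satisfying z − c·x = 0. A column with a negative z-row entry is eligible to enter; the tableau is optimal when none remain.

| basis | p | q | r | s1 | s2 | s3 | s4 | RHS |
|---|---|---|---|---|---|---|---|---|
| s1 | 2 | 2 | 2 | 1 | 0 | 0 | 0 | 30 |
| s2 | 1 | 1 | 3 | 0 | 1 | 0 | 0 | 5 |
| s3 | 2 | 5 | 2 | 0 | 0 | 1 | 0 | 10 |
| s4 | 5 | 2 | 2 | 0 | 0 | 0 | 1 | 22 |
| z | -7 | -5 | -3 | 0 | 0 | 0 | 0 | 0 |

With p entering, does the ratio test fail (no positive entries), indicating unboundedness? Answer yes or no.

no

Column p has positive entries in row(s) 1, 2, 3, 4, so the ratio test bounds it — not unbounded.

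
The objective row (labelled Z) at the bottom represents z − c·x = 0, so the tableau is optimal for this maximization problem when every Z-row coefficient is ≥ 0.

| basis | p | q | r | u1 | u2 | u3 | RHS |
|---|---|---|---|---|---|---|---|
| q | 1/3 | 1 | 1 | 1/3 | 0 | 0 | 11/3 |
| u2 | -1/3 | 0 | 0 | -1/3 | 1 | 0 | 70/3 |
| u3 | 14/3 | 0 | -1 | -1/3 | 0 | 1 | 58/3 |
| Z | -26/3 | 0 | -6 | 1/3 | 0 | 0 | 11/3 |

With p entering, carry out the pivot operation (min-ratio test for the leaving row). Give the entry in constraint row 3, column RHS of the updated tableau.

Ratio test on column p — row 1: (11/3)/(1/3) = 11; row 2: entry -1/3 ≤ 0; row 3: (58/3)/(14/3) = 29/7. Minimum is 29/7 at row 3 (u3 leaves); pivot element 14/3.
Divide row 3 by 14/3; eliminate column p from the other rows.
In the new row 3, the RHS entry is the old entry divided by the pivot: (58/3)/(14/3) = 29/7.

29/7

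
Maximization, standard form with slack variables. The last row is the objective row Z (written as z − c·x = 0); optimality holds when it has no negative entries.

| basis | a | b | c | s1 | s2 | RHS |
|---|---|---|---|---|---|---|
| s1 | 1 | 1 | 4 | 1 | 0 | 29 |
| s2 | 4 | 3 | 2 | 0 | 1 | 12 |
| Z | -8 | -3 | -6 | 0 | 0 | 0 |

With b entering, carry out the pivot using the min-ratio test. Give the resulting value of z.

Ratio test on column b — row 1: 29/1 = 29; row 2: 12/3 = 4. Minimum is 4 at row 2 (s2 leaves); pivot element 3.
Pivot on row 2; the Z-row RHS becomes 0 − (-3)·4 = 12.

12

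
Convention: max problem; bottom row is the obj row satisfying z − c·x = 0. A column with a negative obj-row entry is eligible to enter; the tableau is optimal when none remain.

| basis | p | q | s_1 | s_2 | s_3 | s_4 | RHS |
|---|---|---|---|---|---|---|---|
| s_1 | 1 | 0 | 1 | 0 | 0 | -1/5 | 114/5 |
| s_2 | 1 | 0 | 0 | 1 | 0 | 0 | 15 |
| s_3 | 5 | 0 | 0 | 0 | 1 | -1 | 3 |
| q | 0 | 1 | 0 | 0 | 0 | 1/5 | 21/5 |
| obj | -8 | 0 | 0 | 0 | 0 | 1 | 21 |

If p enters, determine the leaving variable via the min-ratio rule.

s_3

Column p entries and ratios — s_1: (114/5)/1 = 114/5; s_2: 15/1 = 15; s_3: 3/5 = 3/5; q: 0 ≤ 0, skip.
Smallest ratio is 3/5 in the row of s_3, so s_3 leaves.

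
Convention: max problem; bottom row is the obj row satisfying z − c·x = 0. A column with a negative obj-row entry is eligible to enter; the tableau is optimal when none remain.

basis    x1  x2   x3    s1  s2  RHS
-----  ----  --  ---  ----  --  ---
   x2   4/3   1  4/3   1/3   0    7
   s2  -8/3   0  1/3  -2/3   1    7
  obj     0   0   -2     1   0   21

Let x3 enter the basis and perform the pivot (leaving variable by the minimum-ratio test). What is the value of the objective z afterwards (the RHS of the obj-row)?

63/2

Ratio test on column x3 — row 1: 7/(4/3) = 21/4; row 2: 7/(1/3) = 21. Minimum is 21/4 at row 1 (x2 leaves); pivot element 4/3.
Pivot on row 1; the obj-row RHS becomes 21 − (-2)·(21/4) = 63/2.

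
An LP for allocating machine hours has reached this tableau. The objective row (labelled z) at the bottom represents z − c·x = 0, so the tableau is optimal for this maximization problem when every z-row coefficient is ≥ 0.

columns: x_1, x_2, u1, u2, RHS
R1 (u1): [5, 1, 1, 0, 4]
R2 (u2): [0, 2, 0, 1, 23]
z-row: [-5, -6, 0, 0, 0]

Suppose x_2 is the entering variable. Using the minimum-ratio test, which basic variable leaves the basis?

Column x_2 entries and ratios — u1: 4/1 = 4; u2: 23/2 = 23/2.
Smallest ratio is 4 in the row of u1, so u1 leaves.

u1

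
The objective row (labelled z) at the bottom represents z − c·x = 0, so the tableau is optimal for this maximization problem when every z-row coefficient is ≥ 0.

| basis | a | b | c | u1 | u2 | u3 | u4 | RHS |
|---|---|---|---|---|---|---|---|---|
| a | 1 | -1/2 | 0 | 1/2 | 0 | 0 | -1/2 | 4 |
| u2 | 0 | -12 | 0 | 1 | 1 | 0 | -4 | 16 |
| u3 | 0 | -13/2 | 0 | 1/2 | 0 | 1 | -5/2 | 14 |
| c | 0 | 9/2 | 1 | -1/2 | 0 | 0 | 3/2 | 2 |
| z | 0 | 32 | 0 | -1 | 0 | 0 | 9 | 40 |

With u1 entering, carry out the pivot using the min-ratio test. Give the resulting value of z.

Ratio test on column u1 — row 1: 4/(1/2) = 8; row 2: 16/1 = 16; row 3: 14/(1/2) = 28; row 4: entry -1/2 ≤ 0. Minimum is 8 at row 1 (a leaves); pivot element 1/2.
Pivot on row 1; the z-row RHS becomes 40 − (-1)·8 = 48.

48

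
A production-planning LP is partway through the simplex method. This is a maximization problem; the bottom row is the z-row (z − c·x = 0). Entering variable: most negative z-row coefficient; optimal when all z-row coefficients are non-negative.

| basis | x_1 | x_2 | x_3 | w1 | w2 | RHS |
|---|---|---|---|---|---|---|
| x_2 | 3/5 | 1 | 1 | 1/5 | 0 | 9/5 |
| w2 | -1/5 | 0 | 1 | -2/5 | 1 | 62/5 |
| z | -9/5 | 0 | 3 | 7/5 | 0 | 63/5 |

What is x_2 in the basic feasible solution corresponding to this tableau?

9/5

x_2 is basic (row 1); its value is the RHS of that row, 9/5.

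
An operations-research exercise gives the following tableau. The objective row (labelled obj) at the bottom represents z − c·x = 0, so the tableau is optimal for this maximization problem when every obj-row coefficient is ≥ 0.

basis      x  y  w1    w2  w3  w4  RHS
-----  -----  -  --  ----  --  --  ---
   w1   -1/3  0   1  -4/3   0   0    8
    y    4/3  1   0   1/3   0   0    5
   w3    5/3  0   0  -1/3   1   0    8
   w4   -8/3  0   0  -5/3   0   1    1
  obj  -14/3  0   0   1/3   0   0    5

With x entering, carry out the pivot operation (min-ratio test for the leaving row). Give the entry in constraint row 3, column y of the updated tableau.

-5/4

Ratio test on column x — row 1: entry -1/3 ≤ 0; row 2: 5/(4/3) = 15/4; row 3: 8/(5/3) = 24/5; row 4: entry -8/3 ≤ 0. Minimum is 15/4 at row 2 (y leaves); pivot element 4/3.
Divide row 2 by 4/3; eliminate column x from the other rows.
Row 3 update in column y: 0 − (5/3)·(3/4) = -5/4.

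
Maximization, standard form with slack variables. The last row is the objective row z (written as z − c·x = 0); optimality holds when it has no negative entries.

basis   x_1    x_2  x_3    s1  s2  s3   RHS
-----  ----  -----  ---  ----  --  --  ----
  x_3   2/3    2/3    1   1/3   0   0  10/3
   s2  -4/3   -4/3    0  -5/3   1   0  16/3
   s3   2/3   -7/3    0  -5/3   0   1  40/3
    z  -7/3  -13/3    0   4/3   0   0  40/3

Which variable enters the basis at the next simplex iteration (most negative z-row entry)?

x_2

Negative z-row entries: x_1: -7/3, x_2: -13/3.
The most negative is -13/3 in column x_2, so x_2 enters.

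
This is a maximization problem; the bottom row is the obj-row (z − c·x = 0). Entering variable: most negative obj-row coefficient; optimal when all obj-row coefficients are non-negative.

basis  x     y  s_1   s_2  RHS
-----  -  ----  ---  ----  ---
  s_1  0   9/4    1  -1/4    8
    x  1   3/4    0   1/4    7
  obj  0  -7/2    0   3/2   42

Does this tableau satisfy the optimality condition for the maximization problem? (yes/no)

The obj-row has a negative entry -7/2 in column y, so it is not optimal.

no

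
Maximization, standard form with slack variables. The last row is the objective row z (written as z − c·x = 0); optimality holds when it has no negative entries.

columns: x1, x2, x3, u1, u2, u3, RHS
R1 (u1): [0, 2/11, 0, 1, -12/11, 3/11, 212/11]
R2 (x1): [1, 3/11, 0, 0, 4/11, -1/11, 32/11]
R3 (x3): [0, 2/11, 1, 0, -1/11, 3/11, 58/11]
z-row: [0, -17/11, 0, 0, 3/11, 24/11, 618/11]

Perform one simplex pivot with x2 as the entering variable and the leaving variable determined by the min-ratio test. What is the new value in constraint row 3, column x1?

Ratio test on column x2 — row 1: (212/11)/(2/11) = 106; row 2: (32/11)/(3/11) = 32/3; row 3: (58/11)/(2/11) = 29. Minimum is 32/3 at row 2 (x1 leaves); pivot element 3/11.
Divide row 2 by 3/11; eliminate column x2 from the other rows.
Row 3 update in column x1: 0 − (2/11)·(11/3) = -2/3.

-2/3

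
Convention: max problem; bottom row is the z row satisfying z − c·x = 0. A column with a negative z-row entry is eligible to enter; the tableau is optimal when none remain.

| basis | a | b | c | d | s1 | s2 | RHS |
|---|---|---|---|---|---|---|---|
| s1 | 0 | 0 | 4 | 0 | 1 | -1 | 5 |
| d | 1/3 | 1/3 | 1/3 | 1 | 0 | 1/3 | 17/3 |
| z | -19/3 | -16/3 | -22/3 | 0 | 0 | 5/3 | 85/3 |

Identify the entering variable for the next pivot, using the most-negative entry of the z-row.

Negative z-row entries: a: -19/3, b: -16/3, c: -22/3.
The most negative is -22/3 in column c, so c enters.

c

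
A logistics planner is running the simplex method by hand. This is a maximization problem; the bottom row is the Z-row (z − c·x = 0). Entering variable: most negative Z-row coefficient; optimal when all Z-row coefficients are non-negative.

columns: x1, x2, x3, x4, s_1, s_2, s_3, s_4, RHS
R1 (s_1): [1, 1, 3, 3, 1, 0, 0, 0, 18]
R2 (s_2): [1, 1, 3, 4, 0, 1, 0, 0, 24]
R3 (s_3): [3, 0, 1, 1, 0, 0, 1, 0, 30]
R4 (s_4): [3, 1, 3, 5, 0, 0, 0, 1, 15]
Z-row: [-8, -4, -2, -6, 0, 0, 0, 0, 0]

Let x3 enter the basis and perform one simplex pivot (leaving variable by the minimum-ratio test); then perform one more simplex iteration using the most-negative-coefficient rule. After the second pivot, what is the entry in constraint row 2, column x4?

Ratio test on column x3 — row 1: 18/3 = 6; row 2: 24/3 = 8; row 3: 30/1 = 30; row 4: 15/3 = 5. Minimum is 5 at row 4 (s_4 leaves); pivot element 3.
Divide row 4 by 3; eliminate column x3 from the other rows.
Second iteration: most negative Z-row entry is -6 in column x1, so x1 enters.
Ratio test on column x1 — row 1: entry -2 ≤ 0; row 2: entry -2 ≤ 0; row 3: 25/2 = 25/2; row 4: 5/1 = 5. Minimum is 5 at row 4 (x3 leaves); pivot element 1.
Divide row 4 by 1; eliminate column x1 from the other rows.
After both pivots, the entry at constraint row 2, column x4 is 7/3.

7/3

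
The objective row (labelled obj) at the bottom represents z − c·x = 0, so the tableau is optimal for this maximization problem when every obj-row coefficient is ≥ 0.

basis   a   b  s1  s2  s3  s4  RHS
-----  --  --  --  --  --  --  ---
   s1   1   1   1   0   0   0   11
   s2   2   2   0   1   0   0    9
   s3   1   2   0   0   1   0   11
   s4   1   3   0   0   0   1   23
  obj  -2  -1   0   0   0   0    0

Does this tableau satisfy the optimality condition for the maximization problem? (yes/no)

The obj-row has a negative entry -2 in column a, so it is not optimal.

no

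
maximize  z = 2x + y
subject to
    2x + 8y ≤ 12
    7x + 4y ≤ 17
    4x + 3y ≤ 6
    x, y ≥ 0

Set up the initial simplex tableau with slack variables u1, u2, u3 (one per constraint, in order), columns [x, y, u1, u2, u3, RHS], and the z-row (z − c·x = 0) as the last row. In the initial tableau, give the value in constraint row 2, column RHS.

17

The RHS of constraint 2 is b_2 = 17.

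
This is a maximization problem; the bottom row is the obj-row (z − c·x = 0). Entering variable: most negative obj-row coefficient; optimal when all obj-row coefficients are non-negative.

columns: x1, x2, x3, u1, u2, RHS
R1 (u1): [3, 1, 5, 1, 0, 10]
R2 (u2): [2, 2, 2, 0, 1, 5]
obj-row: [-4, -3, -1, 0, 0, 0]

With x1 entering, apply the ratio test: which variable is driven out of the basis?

u2

Column x1 entries and ratios — u1: 10/3 = 10/3; u2: 5/2 = 5/2.
Smallest ratio is 5/2 in the row of u2, so u2 leaves.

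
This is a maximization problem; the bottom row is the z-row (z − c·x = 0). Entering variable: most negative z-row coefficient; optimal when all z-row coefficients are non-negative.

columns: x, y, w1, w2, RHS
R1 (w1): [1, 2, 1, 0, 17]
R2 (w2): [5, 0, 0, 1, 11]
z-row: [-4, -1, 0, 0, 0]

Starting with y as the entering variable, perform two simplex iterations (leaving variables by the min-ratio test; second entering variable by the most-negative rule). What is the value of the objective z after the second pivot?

Ratio test on column y — row 1: 17/2 = 17/2; row 2: entry 0 ≤ 0. Minimum is 17/2 at row 1 (w1 leaves); pivot element 2.
Pivot on row 1; the z-row RHS becomes 0 − (-1)·(17/2) = 17/2.
Next entering variable (most negative z-row entry -7/2): x.
Ratio test on column x — row 1: (17/2)/(1/2) = 17; row 2: 11/5 = 11/5. Minimum is 11/5 at row 2 (w2 leaves); pivot element 5.
After the second pivot the z-row RHS is 17/2 − (-7/2)·(11/5) = 81/5.

81/5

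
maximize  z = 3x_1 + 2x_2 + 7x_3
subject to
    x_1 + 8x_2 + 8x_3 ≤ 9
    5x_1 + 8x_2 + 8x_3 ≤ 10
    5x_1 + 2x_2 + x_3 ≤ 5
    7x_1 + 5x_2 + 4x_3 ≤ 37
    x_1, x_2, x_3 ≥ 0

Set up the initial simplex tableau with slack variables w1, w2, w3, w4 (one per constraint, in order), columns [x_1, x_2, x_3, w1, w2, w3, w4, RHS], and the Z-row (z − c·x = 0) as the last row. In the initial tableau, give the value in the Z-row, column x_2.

-2

The Z-row carries the negated objective coefficients: the x_2 entry is -2.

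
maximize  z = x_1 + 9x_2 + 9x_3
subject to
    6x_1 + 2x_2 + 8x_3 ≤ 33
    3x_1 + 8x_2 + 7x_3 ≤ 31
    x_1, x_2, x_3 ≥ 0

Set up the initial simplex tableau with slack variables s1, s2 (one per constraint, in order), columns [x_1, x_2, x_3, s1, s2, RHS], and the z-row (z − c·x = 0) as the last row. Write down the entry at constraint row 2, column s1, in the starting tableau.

Slack s1 belongs to constraint 1; its column is the unit vector e_1, so the entry in row 2 is 0.

0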